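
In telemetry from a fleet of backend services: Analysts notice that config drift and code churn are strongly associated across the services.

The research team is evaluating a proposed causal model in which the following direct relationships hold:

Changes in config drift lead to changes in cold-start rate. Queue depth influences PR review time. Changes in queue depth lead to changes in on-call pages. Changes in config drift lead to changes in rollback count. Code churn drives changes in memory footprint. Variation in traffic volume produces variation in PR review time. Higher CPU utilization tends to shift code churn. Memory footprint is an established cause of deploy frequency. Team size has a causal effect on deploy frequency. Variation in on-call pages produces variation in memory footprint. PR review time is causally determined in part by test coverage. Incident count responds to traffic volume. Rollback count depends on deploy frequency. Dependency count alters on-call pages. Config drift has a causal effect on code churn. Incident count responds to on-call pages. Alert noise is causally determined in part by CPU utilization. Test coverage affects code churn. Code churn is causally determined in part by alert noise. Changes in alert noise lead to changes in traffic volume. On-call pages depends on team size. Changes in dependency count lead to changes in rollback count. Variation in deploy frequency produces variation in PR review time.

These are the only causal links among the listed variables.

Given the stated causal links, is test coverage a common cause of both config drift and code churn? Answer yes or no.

no

Test coverage has no stated causal path to config drift. A confounder must cause both variables, so test coverage does not qualify.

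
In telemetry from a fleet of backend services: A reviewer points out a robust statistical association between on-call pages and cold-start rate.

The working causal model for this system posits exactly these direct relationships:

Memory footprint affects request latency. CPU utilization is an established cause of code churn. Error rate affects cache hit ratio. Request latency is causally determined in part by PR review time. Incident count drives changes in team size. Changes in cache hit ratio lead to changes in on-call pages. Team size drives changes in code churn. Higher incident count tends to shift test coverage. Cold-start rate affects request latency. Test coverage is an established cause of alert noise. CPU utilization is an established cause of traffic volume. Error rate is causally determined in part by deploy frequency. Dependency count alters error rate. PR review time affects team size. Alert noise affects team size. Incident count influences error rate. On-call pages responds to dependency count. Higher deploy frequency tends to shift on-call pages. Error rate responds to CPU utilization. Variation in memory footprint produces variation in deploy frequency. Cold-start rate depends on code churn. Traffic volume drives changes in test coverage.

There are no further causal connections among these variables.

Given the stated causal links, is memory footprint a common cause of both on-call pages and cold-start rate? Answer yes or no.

no

Memory footprint has no stated causal path to cold-start rate. A confounder must cause both variables, so memory footprint does not qualify.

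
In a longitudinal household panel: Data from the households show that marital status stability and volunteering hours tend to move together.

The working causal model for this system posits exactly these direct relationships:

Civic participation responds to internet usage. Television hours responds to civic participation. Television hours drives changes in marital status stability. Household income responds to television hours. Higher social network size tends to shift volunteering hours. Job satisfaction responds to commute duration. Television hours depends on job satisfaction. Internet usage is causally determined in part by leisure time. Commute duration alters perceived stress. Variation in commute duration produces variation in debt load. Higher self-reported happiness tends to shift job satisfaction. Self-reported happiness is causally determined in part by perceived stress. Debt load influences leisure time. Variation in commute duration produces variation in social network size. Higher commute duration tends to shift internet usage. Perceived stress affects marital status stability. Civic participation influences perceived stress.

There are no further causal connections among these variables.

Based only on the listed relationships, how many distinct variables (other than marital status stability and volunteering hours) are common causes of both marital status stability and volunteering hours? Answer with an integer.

The common causes are: commute duration (to marital status stability via commute duration → perceived stress → marital status stability; to volunteering hours via commute duration → social network size → volunteering hours).
Every other variable lacks a causal path to at least one of marital status stability and volunteering hours.

1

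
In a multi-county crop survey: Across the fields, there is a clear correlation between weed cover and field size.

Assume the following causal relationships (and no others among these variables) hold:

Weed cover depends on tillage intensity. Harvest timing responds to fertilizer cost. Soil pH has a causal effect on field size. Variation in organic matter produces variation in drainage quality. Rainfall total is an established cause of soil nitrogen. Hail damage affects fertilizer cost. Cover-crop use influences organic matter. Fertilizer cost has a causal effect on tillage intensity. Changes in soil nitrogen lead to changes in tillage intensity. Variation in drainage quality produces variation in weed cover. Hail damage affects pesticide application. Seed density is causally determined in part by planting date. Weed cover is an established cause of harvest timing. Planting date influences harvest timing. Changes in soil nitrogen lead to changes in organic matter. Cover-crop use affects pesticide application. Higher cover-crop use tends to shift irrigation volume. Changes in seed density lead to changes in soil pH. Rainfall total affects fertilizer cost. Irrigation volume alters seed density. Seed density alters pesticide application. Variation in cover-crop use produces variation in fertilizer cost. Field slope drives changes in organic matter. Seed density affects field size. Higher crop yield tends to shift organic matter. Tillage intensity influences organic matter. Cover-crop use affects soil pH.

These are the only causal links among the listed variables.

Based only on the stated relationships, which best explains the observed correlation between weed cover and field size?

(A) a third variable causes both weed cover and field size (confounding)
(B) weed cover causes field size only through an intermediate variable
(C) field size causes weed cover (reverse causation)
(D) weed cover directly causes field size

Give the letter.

A

Cover-crop use causes weed cover (cover-crop use → fertilizer cost → tillage intensity → weed cover) and field size (cover-crop use → soil pH → field size) — a common cause creating the correlation.
There is no stated path from weed cover to field size or from field size to weed cover, so neither direct nor reverse causation applies.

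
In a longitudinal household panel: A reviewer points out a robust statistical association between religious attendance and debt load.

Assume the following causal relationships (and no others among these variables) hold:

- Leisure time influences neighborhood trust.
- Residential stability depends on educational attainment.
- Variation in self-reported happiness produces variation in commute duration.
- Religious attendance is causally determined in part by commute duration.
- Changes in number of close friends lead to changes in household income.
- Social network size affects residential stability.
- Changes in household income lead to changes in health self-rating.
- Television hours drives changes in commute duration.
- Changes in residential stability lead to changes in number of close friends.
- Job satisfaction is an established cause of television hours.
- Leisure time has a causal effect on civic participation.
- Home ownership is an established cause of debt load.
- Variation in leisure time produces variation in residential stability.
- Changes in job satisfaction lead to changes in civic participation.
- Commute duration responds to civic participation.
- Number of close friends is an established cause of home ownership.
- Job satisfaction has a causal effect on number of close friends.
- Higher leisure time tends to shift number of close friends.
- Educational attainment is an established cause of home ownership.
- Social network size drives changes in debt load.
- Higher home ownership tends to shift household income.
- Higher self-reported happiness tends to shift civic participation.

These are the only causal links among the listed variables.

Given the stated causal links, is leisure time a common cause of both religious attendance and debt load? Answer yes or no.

Leisure time has a causal path to religious attendance (leisure time → civic participation → commute duration → religious attendance) and to debt load (leisure time → number of close friends → home ownership → debt load), so it is a common cause of both — a confounder.

yes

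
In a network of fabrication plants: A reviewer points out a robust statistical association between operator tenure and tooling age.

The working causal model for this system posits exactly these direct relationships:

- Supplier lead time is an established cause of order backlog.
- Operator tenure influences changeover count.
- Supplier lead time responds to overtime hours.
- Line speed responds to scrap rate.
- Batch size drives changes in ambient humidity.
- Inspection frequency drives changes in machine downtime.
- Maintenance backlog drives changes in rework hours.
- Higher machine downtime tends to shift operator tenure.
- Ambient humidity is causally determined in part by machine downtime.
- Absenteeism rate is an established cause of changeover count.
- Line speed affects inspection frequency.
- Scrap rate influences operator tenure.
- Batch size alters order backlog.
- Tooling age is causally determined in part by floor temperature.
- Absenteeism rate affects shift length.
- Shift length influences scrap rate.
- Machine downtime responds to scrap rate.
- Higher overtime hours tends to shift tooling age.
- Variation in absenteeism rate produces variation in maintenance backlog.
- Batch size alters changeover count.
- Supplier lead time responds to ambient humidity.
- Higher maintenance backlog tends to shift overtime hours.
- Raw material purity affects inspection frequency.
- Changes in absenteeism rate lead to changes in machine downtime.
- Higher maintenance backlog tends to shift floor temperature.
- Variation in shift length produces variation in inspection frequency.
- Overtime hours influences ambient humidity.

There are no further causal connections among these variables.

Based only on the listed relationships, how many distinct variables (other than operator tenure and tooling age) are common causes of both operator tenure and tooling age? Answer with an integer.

The common causes are: absenteeism rate (to operator tenure via absenteeism rate → machine downtime → operator tenure; to tooling age via absenteeism rate → maintenance backlog → overtime hours → tooling age).
Every other variable lacks a causal path to at least one of operator tenure and tooling age.

1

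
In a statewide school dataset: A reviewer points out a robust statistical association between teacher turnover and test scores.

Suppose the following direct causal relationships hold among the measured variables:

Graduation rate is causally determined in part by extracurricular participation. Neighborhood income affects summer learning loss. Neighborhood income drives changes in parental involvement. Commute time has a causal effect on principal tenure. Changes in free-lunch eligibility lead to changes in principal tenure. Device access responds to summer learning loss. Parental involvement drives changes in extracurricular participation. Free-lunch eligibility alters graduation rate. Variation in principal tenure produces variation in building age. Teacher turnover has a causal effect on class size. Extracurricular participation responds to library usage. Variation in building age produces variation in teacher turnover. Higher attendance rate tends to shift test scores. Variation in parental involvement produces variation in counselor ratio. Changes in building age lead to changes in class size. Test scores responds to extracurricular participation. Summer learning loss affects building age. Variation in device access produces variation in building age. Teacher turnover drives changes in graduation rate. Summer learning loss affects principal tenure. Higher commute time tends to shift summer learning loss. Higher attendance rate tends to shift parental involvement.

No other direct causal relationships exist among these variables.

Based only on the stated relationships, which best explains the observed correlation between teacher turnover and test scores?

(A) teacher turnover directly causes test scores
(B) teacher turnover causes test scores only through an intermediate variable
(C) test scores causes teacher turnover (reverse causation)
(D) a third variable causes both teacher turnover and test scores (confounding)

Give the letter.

Neighborhood income causes teacher turnover (neighborhood income → summer learning loss → building age → teacher turnover) and test scores (neighborhood income → parental involvement → extracurricular participation → test scores) — a common cause creating the correlation.
There is no stated path from teacher turnover to test scores or from test scores to teacher turnover, so neither direct nor reverse causation applies.

D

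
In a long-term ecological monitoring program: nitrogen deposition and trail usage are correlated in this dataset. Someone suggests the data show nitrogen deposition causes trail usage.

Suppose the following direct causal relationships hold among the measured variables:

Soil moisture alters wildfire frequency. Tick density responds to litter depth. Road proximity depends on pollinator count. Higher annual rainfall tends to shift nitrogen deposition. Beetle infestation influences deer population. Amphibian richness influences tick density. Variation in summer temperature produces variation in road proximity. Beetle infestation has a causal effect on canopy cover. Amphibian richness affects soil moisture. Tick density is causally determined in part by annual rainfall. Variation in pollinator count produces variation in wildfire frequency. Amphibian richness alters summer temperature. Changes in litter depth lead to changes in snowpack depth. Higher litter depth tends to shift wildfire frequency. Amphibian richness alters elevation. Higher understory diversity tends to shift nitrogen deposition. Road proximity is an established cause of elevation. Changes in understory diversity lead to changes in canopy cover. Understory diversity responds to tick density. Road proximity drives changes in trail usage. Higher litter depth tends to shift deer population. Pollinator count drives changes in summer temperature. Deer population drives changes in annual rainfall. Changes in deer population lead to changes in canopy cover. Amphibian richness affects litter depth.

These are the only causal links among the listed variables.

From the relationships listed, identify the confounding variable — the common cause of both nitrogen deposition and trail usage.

amphibian richness

Amphibian richness has a causal path to nitrogen deposition (amphibian richness → tick density → understory diversity → nitrogen deposition) and a separate causal path to trail usage (amphibian richness → summer temperature → road proximity → trail usage), so it is a common cause of both.
No stated relationship gives nitrogen deposition a causal route to trail usage, so the correlation is explained by the shared upstream cause rather than a direct effect.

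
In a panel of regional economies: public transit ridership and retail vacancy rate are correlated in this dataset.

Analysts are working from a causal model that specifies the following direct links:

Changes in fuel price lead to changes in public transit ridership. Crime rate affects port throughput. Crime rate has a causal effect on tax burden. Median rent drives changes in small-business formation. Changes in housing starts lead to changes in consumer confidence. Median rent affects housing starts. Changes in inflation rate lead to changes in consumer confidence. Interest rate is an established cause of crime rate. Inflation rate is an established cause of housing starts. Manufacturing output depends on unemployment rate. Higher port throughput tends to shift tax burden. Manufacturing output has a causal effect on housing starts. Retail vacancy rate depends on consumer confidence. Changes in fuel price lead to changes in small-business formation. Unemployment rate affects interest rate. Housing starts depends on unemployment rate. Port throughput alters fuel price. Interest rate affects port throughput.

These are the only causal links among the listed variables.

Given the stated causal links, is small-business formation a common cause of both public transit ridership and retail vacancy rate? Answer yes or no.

Small-business formation has no stated causal path to either public transit ridership or retail vacancy rate. A confounder must cause both variables, so small-business formation does not qualify.

no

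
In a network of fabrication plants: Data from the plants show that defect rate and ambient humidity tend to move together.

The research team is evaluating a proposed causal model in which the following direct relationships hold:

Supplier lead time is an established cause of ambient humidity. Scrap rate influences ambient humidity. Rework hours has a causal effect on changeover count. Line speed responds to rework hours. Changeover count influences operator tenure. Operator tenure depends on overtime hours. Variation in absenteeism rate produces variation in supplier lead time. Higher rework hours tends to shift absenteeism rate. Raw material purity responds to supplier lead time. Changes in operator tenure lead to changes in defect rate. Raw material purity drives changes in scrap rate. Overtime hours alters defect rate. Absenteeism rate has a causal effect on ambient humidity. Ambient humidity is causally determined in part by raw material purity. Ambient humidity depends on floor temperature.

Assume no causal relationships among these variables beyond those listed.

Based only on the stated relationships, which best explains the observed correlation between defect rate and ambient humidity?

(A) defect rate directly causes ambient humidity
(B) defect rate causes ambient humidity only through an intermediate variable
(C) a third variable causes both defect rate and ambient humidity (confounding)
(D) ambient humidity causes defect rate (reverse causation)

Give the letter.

C

Rework hours causes defect rate (rework hours → changeover count → operator tenure → defect rate) and ambient humidity (rework hours → absenteeism rate → ambient humidity) — a common cause creating the correlation.
There is no stated path from defect rate to ambient humidity or from ambient humidity to defect rate, so neither direct nor reverse causation applies.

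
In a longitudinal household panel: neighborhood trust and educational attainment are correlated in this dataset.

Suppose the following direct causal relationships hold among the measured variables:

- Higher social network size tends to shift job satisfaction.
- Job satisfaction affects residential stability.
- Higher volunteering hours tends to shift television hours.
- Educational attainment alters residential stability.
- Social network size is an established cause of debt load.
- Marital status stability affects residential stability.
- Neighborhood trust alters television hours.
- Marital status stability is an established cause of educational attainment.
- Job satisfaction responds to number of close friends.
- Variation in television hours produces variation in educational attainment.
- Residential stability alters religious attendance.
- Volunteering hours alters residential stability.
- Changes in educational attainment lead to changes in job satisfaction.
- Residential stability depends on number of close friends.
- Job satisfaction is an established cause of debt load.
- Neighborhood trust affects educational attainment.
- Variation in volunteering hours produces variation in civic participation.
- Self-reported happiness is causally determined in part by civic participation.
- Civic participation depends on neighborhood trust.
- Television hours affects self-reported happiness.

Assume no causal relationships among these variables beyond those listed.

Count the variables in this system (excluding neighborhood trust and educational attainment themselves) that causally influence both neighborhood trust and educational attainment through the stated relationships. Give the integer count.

0

No listed variable has a causal path to both neighborhood trust and educational attainment, so there are no common causes.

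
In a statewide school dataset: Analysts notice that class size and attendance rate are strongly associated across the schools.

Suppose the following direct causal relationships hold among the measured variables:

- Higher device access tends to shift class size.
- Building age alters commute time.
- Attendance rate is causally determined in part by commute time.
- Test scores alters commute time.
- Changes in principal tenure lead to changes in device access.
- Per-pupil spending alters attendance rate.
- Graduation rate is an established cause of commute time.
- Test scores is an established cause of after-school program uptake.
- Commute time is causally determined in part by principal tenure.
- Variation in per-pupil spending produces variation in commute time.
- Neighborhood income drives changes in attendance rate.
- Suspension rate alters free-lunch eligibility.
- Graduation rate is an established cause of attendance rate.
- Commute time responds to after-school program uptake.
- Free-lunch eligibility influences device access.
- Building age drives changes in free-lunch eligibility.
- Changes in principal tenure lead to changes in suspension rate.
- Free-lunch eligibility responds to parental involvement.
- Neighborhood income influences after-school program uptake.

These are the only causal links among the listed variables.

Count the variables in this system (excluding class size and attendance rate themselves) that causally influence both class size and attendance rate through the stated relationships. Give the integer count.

The common causes are: building age (to class size via building age → free-lunch eligibility → device access → class size; to attendance rate via building age → commute time → attendance rate); principal tenure (to class size via principal tenure → device access → class size; to attendance rate via principal tenure → commute time → attendance rate).
Every other variable lacks a causal path to at least one of class size and attendance rate.

2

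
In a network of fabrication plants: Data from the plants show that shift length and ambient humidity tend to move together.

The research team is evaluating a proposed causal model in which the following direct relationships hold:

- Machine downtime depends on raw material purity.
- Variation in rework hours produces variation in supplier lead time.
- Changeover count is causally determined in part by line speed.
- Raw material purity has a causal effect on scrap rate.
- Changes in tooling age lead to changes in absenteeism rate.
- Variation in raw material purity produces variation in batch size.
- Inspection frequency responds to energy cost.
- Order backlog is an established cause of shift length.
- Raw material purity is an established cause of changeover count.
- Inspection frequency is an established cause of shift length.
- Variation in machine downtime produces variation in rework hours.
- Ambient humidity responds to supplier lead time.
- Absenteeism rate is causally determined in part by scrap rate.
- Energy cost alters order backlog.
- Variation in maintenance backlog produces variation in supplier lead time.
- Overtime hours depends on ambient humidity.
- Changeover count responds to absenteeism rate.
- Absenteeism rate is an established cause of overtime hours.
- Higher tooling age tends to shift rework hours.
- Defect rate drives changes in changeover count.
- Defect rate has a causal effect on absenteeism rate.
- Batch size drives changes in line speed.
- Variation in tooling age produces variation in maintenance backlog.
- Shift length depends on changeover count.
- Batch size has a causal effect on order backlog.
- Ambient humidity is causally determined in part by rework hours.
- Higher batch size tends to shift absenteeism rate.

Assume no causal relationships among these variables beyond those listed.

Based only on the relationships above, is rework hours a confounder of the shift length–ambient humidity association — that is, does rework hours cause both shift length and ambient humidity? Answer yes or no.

no

Rework hours has no stated causal path to shift length. A confounder must cause both variables, so rework hours does not qualify.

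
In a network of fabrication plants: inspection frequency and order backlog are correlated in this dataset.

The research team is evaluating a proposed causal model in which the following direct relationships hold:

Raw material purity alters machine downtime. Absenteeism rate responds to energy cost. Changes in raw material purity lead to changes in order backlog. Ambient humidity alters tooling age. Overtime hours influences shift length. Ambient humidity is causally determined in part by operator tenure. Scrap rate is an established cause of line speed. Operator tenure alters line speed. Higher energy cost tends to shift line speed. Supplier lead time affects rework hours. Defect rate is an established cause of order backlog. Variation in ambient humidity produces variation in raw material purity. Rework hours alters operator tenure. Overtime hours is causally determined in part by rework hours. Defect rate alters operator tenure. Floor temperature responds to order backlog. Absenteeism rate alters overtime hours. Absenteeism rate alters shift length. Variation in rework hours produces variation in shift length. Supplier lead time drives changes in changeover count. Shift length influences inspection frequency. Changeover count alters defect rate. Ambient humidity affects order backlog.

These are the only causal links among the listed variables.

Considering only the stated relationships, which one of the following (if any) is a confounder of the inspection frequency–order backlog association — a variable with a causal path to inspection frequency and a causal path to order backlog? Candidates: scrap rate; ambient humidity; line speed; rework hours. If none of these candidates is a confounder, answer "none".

rework hours

Rework hours causes inspection frequency (rework hours → shift length → inspection frequency) and also causes order backlog (rework hours → operator tenure → ambient humidity → order backlog); it is a common cause of both.
Each of the other candidates lacks a causal path to at least one of inspection frequency and order backlog, so they do not confound the relationship.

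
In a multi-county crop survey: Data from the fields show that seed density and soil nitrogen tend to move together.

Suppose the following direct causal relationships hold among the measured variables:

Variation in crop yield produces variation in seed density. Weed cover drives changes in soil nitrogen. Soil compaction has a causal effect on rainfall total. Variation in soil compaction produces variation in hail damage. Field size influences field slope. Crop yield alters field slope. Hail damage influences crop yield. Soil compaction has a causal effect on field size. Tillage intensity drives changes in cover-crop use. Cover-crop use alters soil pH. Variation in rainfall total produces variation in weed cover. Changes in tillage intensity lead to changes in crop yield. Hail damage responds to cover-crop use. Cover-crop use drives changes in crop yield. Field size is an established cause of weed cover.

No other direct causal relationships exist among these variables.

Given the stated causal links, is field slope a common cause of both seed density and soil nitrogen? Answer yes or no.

Field slope has no stated causal path to either seed density or soil nitrogen. A confounder must cause both variables, so field slope does not qualify.

no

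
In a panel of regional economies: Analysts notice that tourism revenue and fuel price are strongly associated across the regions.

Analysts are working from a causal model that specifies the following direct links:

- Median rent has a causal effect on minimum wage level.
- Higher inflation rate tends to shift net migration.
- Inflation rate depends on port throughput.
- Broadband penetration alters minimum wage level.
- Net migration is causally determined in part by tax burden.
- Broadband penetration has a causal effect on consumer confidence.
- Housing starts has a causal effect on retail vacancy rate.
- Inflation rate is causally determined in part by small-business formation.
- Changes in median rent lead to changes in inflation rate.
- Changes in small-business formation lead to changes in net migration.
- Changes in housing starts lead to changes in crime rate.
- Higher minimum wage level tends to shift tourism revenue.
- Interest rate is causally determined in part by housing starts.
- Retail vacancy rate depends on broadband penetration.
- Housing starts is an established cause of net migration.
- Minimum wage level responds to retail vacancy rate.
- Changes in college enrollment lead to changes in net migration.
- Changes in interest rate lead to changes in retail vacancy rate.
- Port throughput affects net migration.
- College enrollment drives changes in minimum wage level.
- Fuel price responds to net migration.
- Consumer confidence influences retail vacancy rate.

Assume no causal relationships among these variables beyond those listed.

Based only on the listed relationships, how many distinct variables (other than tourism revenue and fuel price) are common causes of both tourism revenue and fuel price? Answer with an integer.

The common causes are: college enrollment (to tourism revenue via college enrollment → minimum wage level → tourism revenue; to fuel price via college enrollment → net migration → fuel price); housing starts (to tourism revenue via housing starts → retail vacancy rate → minimum wage level → tourism revenue; to fuel price via housing starts → net migration → fuel price); median rent (to tourism revenue via median rent → minimum wage level → tourism revenue; to fuel price via median rent → inflation rate → net migration → fuel price).
Every other variable lacks a causal path to at least one of tourism revenue and fuel price.

3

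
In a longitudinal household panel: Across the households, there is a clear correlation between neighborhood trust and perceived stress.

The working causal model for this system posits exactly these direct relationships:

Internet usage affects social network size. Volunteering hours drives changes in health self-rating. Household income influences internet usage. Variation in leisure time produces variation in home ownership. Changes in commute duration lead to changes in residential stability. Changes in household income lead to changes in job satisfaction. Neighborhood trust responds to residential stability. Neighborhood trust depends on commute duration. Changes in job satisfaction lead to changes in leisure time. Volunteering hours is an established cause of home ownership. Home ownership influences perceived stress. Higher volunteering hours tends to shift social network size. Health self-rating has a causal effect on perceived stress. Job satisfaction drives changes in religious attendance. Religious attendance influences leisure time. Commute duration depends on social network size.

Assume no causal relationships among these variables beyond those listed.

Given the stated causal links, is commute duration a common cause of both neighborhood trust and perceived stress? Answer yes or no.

no

Commute duration has no stated causal path to perceived stress. A confounder must cause both variables, so commute duration does not qualify.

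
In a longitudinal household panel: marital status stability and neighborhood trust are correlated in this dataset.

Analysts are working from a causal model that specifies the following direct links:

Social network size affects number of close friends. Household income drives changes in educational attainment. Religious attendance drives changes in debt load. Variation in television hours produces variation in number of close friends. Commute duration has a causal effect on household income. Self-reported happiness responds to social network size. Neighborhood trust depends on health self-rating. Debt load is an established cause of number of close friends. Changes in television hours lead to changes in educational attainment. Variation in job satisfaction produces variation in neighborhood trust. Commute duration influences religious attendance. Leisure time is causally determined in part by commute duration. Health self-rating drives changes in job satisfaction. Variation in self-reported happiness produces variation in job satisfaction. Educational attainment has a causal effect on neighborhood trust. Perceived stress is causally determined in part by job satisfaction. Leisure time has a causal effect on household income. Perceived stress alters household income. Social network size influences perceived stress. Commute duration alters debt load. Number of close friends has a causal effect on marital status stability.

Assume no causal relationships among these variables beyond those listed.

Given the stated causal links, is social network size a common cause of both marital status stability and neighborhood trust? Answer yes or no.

Social network size has a causal path to marital status stability (social network size → number of close friends → marital status stability) and to neighborhood trust (social network size → self-reported happiness → job satisfaction → neighborhood trust), so it is a common cause of both — a confounder.

yes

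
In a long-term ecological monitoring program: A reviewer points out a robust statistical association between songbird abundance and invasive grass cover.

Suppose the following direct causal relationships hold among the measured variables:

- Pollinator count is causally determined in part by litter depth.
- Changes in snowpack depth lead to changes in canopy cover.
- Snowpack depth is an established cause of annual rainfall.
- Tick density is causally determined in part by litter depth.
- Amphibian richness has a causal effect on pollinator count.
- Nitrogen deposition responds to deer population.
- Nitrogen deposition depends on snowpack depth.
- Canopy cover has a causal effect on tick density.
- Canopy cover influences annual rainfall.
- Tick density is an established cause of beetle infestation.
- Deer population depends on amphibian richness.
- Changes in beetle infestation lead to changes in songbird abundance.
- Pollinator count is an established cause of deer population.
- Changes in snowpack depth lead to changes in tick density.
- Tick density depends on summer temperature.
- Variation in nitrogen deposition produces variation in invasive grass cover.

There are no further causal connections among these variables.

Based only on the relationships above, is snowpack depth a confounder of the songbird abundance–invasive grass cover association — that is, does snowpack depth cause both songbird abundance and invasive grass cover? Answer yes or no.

yes

Snowpack depth has a causal path to songbird abundance (snowpack depth → tick density → beetle infestation → songbird abundance) and to invasive grass cover (snowpack depth → nitrogen deposition → invasive grass cover), so it is a common cause of both — a confounder.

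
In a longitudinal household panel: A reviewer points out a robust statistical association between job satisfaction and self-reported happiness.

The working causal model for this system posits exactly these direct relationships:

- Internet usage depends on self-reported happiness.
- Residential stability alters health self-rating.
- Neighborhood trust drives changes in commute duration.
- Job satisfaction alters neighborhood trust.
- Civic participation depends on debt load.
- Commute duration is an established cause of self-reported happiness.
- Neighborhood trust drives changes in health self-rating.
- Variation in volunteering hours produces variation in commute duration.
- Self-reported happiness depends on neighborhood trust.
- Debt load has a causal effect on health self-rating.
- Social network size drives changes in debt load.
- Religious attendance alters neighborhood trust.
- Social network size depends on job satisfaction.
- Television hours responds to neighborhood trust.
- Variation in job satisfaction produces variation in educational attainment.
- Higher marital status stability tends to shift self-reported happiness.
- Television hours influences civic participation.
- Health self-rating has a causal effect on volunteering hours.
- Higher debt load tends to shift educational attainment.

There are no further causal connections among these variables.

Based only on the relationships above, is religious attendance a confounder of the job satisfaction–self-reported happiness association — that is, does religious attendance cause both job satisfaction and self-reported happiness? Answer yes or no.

Religious attendance has no stated causal path to job satisfaction. A confounder must cause both variables, so religious attendance does not qualify.

no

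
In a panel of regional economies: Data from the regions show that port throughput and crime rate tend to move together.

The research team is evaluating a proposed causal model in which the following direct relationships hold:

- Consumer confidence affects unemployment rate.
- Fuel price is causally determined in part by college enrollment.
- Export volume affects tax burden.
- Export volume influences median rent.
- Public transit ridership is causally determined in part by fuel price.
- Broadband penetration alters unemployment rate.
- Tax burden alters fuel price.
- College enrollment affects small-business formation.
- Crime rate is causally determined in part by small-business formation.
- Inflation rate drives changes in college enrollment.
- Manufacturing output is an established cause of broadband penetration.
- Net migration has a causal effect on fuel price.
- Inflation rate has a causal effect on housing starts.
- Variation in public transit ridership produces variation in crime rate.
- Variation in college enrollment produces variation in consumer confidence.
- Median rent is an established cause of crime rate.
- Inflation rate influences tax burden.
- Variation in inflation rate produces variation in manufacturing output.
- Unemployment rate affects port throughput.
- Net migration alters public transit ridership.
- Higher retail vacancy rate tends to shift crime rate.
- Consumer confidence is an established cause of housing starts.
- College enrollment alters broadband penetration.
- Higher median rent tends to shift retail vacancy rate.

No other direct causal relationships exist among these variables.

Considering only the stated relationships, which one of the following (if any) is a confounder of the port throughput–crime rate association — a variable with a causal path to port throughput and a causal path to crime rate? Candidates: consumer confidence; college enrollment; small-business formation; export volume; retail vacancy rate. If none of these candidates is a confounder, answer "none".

College enrollment causes port throughput (college enrollment → consumer confidence → unemployment rate → port throughput) and also causes crime rate (college enrollment → small-business formation → crime rate); it is a common cause of both.
Each of the other candidates lacks a causal path to at least one of port throughput and crime rate, so they do not confound the relationship.

college enrollment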